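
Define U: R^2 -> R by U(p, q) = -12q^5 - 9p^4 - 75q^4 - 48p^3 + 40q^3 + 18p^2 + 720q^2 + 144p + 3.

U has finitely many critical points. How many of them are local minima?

U separates as a function of p plus a function of q, so ∇U=0 decouples.
∂U/∂p = -36(p - 1)(p + 1)(p + 4) = 0 at p ∈ {-4, -1, 1}; ∂U/∂q = -60q(q - 2)(q + 3)(q + 4) = 0 at q ∈ {-4, -3, 0, 2}.
The Hessian is diagonal: diag(U_pp, U_qq). Second derivatives: U_pp(-4)=-540, U_pp(-1)=216, U_pp(1)=-360; U_qq(-4)=1440, U_qq(-3)=-900, U_qq(0)=1440, U_qq(2)=-3600.
Local minima occur where both diagonal entries positive: (-1, -4), (-1, 0). Count: 2.

2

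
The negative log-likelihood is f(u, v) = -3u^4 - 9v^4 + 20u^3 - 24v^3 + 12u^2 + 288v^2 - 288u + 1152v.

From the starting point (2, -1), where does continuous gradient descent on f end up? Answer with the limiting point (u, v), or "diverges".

f is separable, so gradient descent decouples: u follows -∂f/∂u, v follows -∂f/∂v.
∂f/∂u = -12(u - 4)(u - 3)(u + 2); at u=2 this is -96, so u increases.
∂f/∂v = -36(v - 4)(v + 2)(v + 4); at v=-1 this is 540, so v decreases.
u converges to its nearest critical value 3 (a local min of the u-part); v converges to -2. The iterate converges to (3, -2).

(3, -2)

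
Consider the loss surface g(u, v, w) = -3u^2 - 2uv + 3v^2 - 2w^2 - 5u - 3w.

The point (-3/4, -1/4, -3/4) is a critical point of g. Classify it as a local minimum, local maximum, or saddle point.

saddle point

The Hessian is constant: H = [[-6, -2, 0], [-2, 6, 0], [0, 0, -4]].
Leading principal minors: Δ₁ = -6, Δ₂ = -40, Δ₃ = 160.
The minors fit neither the all-positive nor the alternating-sign pattern, so H is indefinite: a saddle point.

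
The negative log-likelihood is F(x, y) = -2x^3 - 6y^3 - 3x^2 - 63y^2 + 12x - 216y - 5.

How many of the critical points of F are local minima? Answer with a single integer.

1

F separates as a function of x plus a function of y, so ∇F=0 decouples.
∂F/∂x = -6(x - 1)(x + 2) = 0 at x ∈ {-2, 1}; ∂F/∂y = -18(y + 3)(y + 4) = 0 at y ∈ {-4, -3}.
The Hessian is diagonal: diag(F_xx, F_yy). Second derivatives: F_xx(-2)=18, F_xx(1)=-18; F_yy(-4)=18, F_yy(-3)=-18.
Local minima occur where both diagonal entries positive: (-2, -4). Count: 1.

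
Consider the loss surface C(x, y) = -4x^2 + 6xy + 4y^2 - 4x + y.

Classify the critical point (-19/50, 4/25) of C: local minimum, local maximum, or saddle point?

saddle point

The Hessian of C is constant: H = [[-8, 6], [6, 8]].
det(H) = (-8)·8 − 6² = -100.
Since det(H) < 0, H is indefinite and the critical point is a saddle point.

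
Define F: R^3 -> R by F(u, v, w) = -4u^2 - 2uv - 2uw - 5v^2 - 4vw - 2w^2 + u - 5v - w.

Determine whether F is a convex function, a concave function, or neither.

concave

F is quadratic, so its Hessian is the constant matrix H = [[-8, -2, -2], [-2, -10, -4], [-2, -4, -4]].
Leading principal minors: -8, 76, -168.
Signs alternate −, +, − ⇒ H ≺ 0 ⇒ concave.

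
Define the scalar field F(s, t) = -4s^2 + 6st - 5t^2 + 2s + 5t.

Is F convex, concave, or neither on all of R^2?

F is quadratic, so its Hessian is the constant matrix H = [[-8, 6], [6, -10]].
det(H) = 44, tr(H) = -18.
det(H) > 0 and tr(H) < 0, so H is negative definite everywhere: concave.

concave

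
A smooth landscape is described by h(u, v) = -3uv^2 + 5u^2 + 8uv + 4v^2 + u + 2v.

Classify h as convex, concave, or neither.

The term -3uv^2 is cubic, so the Hessian is not constant.
∂²h/∂v² = -6u + 8, which takes both signs as u varies (negative for sufficiently large u). A diagonal entry of the Hessian changing sign means the Hessian is neither positive- nor negative-semidefinite on all of R^2.

neither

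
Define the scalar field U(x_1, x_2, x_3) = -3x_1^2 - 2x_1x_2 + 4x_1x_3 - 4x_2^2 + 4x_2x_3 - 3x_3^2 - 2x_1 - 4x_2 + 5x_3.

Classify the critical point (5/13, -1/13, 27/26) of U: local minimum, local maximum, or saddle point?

The Hessian is constant: H = [[-6, -2, 4], [-2, -8, 4], [4, 4, -6]].
Leading principal minors: Δ₁ = -6, Δ₂ = 44, Δ₃ = -104.
The minors alternate sign starting negative (−, +, −), so H is negative definite: a local maximum.

local maximum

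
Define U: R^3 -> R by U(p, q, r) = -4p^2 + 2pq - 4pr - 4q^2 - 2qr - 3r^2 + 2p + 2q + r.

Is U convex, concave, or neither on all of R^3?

concave

U is quadratic, so its Hessian is the constant matrix H = [[-8, 2, -4], [2, -8, -2], [-4, -2, -6]].
Leading principal minors: -8, 60, -168.
Signs alternate −, +, − ⇒ H ≺ 0 ⇒ concave.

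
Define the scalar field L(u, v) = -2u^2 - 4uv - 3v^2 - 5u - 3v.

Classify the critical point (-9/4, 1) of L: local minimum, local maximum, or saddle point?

local maximum

The Hessian of L is constant: H = [[-4, -4], [-4, -6]].
det(H) = (-4)·(-6) − (-4)² = 8.
det(H) > 0 and tr(H) = -10 < 0, so H is negative definite and the point is a local maximum.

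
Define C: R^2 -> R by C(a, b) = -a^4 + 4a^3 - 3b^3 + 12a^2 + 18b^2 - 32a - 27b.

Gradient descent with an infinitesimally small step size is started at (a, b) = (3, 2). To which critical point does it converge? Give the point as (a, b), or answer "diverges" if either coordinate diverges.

(1, 1)

C is separable, so gradient descent decouples: a follows -∂C/∂a, b follows -∂C/∂b.
∂C/∂a = -4(a - 4)(a - 1)(a + 2); at a=3 this is 40, so a decreases.
∂C/∂b = -9(b - 3)(b - 1); at b=2 this is 9, so b decreases.
a converges to its nearest critical value 1 (a local min of the a-part); b converges to 1. The iterate converges to (1, 1).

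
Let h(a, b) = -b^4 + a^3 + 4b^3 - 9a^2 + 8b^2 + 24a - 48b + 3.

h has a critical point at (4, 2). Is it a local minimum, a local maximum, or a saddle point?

local minimum

The mixed partial ∂²h/∂a∂b is 0, so the Hessian at any point is diag(h_aa, h_bb) = diag(6(a - 3), 4(-3b^2 + 6b + 4)).
At (4, 2): H = diag(6, 16).
Both eigenvalues are positive, so H is positive definite: a local minimum.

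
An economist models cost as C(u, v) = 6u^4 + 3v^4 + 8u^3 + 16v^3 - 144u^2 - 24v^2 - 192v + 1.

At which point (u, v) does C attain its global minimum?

(-4, 2)

C(u,v) separates as P(u) + Q(v) + 1, so its minimum is min P + min Q + 1.
P'(u) = 24u(u - 3)(u + 4) vanishes at u ∈ {-4, 0, 3}; Q'(v) = 12(v - 2)(v + 2)(v + 4) vanishes at v ∈ {-4, -2, 2}.
Local minima of P (where P''>0): P(-4)=-1280, P(3)=-594. Local minima of Q: Q(-4)=128, Q(2)=-304.
So the global minimum of C is P(-4) + Q(2) + 1 = -1280 − 304 + 1 = -1583, attained at (-4, 2).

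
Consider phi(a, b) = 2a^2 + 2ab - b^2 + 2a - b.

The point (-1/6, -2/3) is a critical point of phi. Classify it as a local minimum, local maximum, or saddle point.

saddle point

The Hessian of phi is constant: H = [[4, 2], [2, -2]].
det(H) = 4·(-2) − 2² = -12.
Since det(H) < 0, H is indefinite and the critical point is a saddle point.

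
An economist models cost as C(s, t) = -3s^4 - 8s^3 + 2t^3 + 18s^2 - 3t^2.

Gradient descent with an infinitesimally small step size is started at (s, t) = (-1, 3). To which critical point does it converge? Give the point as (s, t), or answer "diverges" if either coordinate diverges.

(0, 1)

C is separable, so gradient descent decouples: s follows -∂C/∂s, t follows -∂C/∂t.
∂C/∂s = -12s(s - 1)(s + 3); at s=-1 this is -48, so s increases.
∂C/∂t = 6t(t - 1); at t=3 this is 36, so t decreases.
s converges to its nearest critical value 0 (a local min of the s-part); t converges to 1. The iterate converges to (0, 1).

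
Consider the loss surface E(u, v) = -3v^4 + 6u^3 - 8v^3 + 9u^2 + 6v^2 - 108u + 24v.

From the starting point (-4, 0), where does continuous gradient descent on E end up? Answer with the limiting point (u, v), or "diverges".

diverges

E is separable, so gradient descent decouples: u follows -∂E/∂u, v follows -∂E/∂v.
∂E/∂u = 18(u - 2)(u + 3); at u=-4 this is 108, so u decreases.
∂E/∂v = -12(v - 1)(v + 1)(v + 2); at v=0 this is 24, so v decreases.
The u-coordinate has no critical point in that direction and runs off to infinity.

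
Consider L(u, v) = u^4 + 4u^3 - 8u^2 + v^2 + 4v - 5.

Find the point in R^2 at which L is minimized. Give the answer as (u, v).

L(u,v) separates as P(u) + Q(v) − 5, so its minimum is min P + min Q − 5.
P'(u) = 4u(u - 1)(u + 4) vanishes at u ∈ {-4, 0, 1}; Q'(v) = 2v + 4 vanishes at v ∈ {-2}.
Local minima of P (where P''>0): P(-4)=-128, P(1)=-3. Local minima of Q: Q(-2)=-4.
So the global minimum of L is P(-4) + Q(-2) − 5 = -128 − 4 − 5 = -137, attained at (-4, -2).

(-4, -2)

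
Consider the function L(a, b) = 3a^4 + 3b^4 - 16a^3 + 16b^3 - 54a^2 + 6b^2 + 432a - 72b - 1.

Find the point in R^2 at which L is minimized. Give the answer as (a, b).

(-3, 1)

L(a,b) separates as P(a) + Q(b) − 1, so its minimum is min P + min Q − 1.
P'(a) = 12(a - 4)(a - 3)(a + 3) vanishes at a ∈ {-3, 3, 4}; Q'(b) = 12(b - 1)(b + 2)(b + 3) vanishes at b ∈ {-3, -2, 1}.
Local minima of P (where P''>0): P(-3)=-1107, P(4)=608. Local minima of Q: Q(-3)=81, Q(1)=-47.
So the global minimum of L is P(-3) + Q(1) − 1 = -1107 − 47 − 1 = -1155, attained at (-3, 1).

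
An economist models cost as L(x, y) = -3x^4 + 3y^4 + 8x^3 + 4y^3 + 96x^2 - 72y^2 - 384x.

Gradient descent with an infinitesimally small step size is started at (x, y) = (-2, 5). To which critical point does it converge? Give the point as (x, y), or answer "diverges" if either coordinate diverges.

L is separable, so gradient descent decouples: x follows -∂L/∂x, y follows -∂L/∂y.
∂L/∂x = -12(x - 4)(x - 2)(x + 4); at x=-2 this is -576, so x increases.
∂L/∂y = 12y(y - 3)(y + 4); at y=5 this is 1080, so y decreases.
x converges to its nearest critical value 2 (a local min of the x-part); y converges to 3. The iterate converges to (2, 3).

(2, 3)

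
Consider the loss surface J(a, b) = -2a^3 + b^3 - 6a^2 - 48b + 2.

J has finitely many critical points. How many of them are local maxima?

1

J separates as a function of a plus a function of b, so ∇J=0 decouples.
∂J/∂a = -6a(a + 2) = 0 at a ∈ {-2, 0}; ∂J/∂b = 3(b - 4)(b + 4) = 0 at b ∈ {-4, 4}.
The Hessian is diagonal: diag(J_aa, J_bb). Second derivatives: J_aa(-2)=12, J_aa(0)=-12; J_bb(-4)=-24, J_bb(4)=24.
Local maxima occur where both diagonal entries negative: (0, -4). Count: 1.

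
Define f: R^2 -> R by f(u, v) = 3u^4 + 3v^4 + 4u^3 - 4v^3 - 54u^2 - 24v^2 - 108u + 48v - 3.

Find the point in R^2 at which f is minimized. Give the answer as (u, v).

f(u,v) separates as P(u) + Q(v) − 3, so its minimum is min P + min Q − 3.
P'(u) = 12(u - 3)(u + 1)(u + 3) vanishes at u ∈ {-3, -1, 3}; Q'(v) = 12(v - 2)(v - 1)(v + 2) vanishes at v ∈ {-2, 1, 2}.
Local minima of P (where P''>0): P(-3)=-27, P(3)=-459. Local minima of Q: Q(-2)=-112, Q(2)=16.
So the global minimum of f is P(3) + Q(-2) − 3 = -459 − 112 − 3 = -574, attained at (3, -2).

(3, -2)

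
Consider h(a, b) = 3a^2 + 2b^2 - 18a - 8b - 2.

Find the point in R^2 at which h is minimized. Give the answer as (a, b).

h(a,b) separates as P(a) + Q(b) − 2, so its minimum is min P + min Q − 2.
P'(a) = 6a - 18 vanishes at a ∈ {3}; Q'(b) = 4b - 8 vanishes at b ∈ {2}.
Local minima of P (where P''>0): P(3)=-27. Local minima of Q: Q(2)=-8.
So the global minimum of h is P(3) + Q(2) − 2 = -27 − 8 − 2 = -37, attained at (3, 2).

(3, 2)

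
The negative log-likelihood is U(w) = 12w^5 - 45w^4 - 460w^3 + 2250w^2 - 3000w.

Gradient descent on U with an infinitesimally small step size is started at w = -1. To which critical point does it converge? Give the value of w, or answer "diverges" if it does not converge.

1

U'(w) = 60(w - 5)(w - 2)(w - 1)(w + 5), so U'(-1) = -8640.
Gradient descent moves in the -U' direction, i.e. w is increasing.
The nearest critical point in that direction is w = 1, where U'' = 1440 > 0 (a local minimum). The iterate converges there.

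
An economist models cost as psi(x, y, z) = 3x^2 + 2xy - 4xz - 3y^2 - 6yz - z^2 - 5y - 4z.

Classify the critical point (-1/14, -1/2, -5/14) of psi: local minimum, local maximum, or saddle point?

saddle point

The Hessian is constant: H = [[6, 2, -4], [2, -6, -6], [-4, -6, -2]].
Leading principal minors: Δ₁ = 6, Δ₂ = -40, Δ₃ = 56.
The minors fit neither the all-positive nor the alternating-sign pattern, so H is indefinite: a saddle point.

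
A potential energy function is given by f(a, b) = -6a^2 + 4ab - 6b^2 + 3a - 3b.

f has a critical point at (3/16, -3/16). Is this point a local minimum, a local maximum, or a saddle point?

The Hessian of f is constant: H = [[-12, 4], [4, -12]].
det(H) = (-12)·(-12) − 4² = 128.
det(H) > 0 and tr(H) = -24 < 0, so H is negative definite and the point is a local maximum.

local maximum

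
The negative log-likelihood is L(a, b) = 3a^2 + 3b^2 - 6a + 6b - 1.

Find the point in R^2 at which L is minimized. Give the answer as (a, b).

L(a,b) separates as P(a) + Q(b) − 1, so its minimum is min P + min Q − 1.
P'(a) = 6a - 6 vanishes at a ∈ {1}; Q'(b) = 6b + 6 vanishes at b ∈ {-1}.
Local minima of P (where P''>0): P(1)=-3. Local minima of Q: Q(-1)=-3.
So the global minimum of L is P(1) + Q(-1) − 1 = -3 − 3 − 1 = -7, attained at (1, -1).

(1, -1)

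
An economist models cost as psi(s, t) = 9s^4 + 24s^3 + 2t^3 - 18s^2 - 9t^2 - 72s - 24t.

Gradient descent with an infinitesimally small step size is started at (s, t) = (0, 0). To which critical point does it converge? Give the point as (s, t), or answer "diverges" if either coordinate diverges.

psi is separable, so gradient descent decouples: s follows -∂psi/∂s, t follows -∂psi/∂t.
∂psi/∂s = 36(s - 1)(s + 1)(s + 2); at s=0 this is -72, so s increases.
∂psi/∂t = 6(t - 4)(t + 1); at t=0 this is -24, so t increases.
s converges to its nearest critical value 1 (a local min of the s-part); t converges to 4. The iterate converges to (1, 4).

(1, 4)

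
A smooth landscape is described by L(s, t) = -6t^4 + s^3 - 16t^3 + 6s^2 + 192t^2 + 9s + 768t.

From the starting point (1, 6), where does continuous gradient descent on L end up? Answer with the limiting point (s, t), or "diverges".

L is separable, so gradient descent decouples: s follows -∂L/∂s, t follows -∂L/∂t.
∂L/∂s = 3(s + 1)(s + 3); at s=1 this is 24, so s decreases.
∂L/∂t = -24(t - 4)(t + 2)(t + 4); at t=6 this is -3840, so t increases.
The t-coordinate has no critical point in that direction and runs off to infinity.

diverges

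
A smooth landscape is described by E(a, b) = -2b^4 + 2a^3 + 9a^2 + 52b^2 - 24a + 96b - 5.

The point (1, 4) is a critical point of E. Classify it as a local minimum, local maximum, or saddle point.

The mixed partial ∂²E/∂a∂b is 0, so the Hessian at any point is diag(E_aa, E_bb) = diag(6(2a + 3), 8(-3b^2 + 13)).
At (1, 4): H = diag(30, -280).
The eigenvalues have opposite signs, so H is indefinite: a saddle point.

saddle point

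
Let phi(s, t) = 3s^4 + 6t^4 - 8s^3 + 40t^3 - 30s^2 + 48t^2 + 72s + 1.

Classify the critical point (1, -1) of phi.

The mixed partial ∂²phi/∂s∂t is 0, so the Hessian at any point is diag(phi_ss, phi_tt) = diag(12(3s^2 - 4s - 5), 24(3t^2 + 10t + 4)).
At (1, -1): H = diag(-72, -72).
Both eigenvalues are negative, so H is negative definite: a local maximum.

local maximum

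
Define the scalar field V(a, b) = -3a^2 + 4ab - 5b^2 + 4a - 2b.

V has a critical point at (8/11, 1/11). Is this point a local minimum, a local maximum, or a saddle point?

The Hessian of V is constant: H = [[-6, 4], [4, -10]].
det(H) = (-6)·(-10) − 4² = 44.
det(H) > 0 and tr(H) = -16 < 0, so H is negative definite and the point is a local maximum.

local maximum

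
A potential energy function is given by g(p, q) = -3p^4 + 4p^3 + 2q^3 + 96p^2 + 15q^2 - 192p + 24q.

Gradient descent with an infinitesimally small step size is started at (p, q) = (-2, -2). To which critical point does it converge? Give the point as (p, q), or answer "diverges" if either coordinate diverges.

g is separable, so gradient descent decouples: p follows -∂g/∂p, q follows -∂g/∂q.
∂g/∂p = -12(p - 4)(p - 1)(p + 4); at p=-2 this is -432, so p increases.
∂g/∂q = 6(q + 1)(q + 4); at q=-2 this is -12, so q increases.
p converges to its nearest critical value 1 (a local min of the p-part); q converges to -1. The iterate converges to (1, -1).

(1, -1)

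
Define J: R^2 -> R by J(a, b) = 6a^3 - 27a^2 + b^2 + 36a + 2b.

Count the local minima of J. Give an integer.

1

J separates as a function of a plus a function of b, so ∇J=0 decouples.
∂J/∂a = 18(a - 2)(a - 1) = 0 at a ∈ {1, 2}; ∂J/∂b = 2(b + 1) = 0 at b ∈ {-1}.
The Hessian is diagonal: diag(J_aa, J_bb). Second derivatives: J_aa(1)=-18, J_aa(2)=18; J_bb(-1)=2.
Local minima occur where both diagonal entries positive: (2, -1). Count: 1.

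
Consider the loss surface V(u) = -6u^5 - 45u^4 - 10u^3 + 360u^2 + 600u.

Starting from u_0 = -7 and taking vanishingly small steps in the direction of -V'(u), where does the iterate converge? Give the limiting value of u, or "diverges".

V'(u) = -30(u - 2)(u + 1)(u + 2)(u + 5), so V'(-7) = -16200.
Gradient descent moves in the -V' direction, i.e. u is increasing.
The nearest critical point in that direction is u = -5, where V'' = 2520 > 0 (a local minimum). The iterate converges there.

-5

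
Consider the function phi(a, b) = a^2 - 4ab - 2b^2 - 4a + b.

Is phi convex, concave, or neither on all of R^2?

neither

phi is quadratic, so its Hessian is the constant matrix H = [[2, -4], [-4, -4]].
det(H) = -24, tr(H) = -2.
det(H) < 0, so H is indefinite: neither convex nor concave.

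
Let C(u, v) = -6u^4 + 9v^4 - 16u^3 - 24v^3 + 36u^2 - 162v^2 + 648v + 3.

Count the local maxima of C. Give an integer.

C separates as a function of u plus a function of v, so ∇C=0 decouples.
∂C/∂u = -24u(u - 1)(u + 3) = 0 at u ∈ {-3, 0, 1}; ∂C/∂v = 36(v - 3)(v - 2)(v + 3) = 0 at v ∈ {-3, 2, 3}.
The Hessian is diagonal: diag(C_uu, C_vv). Second derivatives: C_uu(-3)=-288, C_uu(0)=72, C_uu(1)=-96; C_vv(-3)=1080, C_vv(2)=-180, C_vv(3)=216.
Local maxima occur where both diagonal entries negative: (-3, 2), (1, 2). Count: 2.

2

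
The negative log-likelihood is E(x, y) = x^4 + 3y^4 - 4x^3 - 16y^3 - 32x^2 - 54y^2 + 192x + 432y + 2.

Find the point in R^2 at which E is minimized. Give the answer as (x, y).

(-4, -3)

E(x,y) separates as P(x) + Q(y) + 2, so its minimum is min P + min Q + 2.
P'(x) = 4(x - 4)(x - 3)(x + 4) vanishes at x ∈ {-4, 3, 4}; Q'(y) = 12(y - 4)(y - 3)(y + 3) vanishes at y ∈ {-3, 3, 4}.
Local minima of P (where P''>0): P(-4)=-768, P(4)=256. Local minima of Q: Q(-3)=-1107, Q(4)=608.
So the global minimum of E is P(-4) + Q(-3) + 2 = -768 − 1107 + 2 = -1873, attained at (-4, -3).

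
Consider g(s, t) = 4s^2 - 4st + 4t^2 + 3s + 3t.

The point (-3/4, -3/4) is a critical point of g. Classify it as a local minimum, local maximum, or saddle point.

local minimum

The Hessian of g is constant: H = [[8, -4], [-4, 8]].
det(H) = 8·8 − (-4)² = 48.
det(H) > 0 and tr(H) = 16 > 0, so H is positive definite and the point is a local minimum.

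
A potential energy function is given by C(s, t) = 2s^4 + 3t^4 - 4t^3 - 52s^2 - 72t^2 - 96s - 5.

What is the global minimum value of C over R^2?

-1349

C(s,t) separates as P(s) + Q(t) − 5, so its minimum is min P + min Q − 5.
P'(s) = 8(s - 4)(s + 1)(s + 3) vanishes at s ∈ {-3, -1, 4}; Q'(t) = 12t(t - 4)(t + 3) vanishes at t ∈ {-3, 0, 4}.
Local minima of P (where P''>0): P(-3)=-18, P(4)=-704. Local minima of Q: Q(-3)=-297, Q(4)=-640.
So the global minimum of C is P(4) + Q(4) − 5 = -704 − 640 − 5 = -1349, attained at (4, 4).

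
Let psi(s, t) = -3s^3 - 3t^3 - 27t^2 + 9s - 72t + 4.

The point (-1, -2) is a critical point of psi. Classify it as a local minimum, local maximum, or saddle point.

The mixed partial ∂²psi/∂s∂t is 0, so the Hessian at any point is diag(psi_ss, psi_tt) = diag(-18s, -18(t + 3)).
At (-1, -2): H = diag(18, -18).
The eigenvalues have opposite signs, so H is indefinite: a saddle point.

saddle point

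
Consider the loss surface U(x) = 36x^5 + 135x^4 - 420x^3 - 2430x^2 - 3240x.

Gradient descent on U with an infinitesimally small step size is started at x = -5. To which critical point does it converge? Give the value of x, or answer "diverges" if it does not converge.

U'(x) = 180(x - 3)(x + 1)(x + 2)(x + 3), so U'(-5) = 34560.
Gradient descent moves in the -U' direction, i.e. x is decreasing.
There is no critical point below x=-5, and U' keeps the same sign, so the iterate runs off to −∞.

diverges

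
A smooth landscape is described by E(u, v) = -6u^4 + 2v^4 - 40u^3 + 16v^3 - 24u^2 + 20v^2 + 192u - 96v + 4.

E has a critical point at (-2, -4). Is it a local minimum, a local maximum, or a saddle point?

local minimum

The mixed partial ∂²E/∂u∂v is 0, so the Hessian at any point is diag(E_uu, E_vv) = diag(-24(3u^2 + 10u + 2), 8(3v^2 + 12v + 5)).
At (-2, -4): H = diag(144, 40).
Both eigenvalues are positive, so H is positive definite: a local minimum.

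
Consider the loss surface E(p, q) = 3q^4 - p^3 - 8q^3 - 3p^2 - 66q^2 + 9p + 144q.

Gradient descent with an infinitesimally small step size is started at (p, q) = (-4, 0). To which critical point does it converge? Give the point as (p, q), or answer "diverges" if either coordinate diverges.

(-3, -3)

E is separable, so gradient descent decouples: p follows -∂E/∂p, q follows -∂E/∂q.
∂E/∂p = -3(p - 1)(p + 3); at p=-4 this is -15, so p increases.
∂E/∂q = 12(q - 4)(q - 1)(q + 3); at q=0 this is 144, so q decreases.
p converges to its nearest critical value -3 (a local min of the p-part); q converges to -3. The iterate converges to (-3, -3).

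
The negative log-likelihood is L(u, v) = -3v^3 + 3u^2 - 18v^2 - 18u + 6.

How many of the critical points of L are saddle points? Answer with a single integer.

L separates as a function of u plus a function of v, so ∇L=0 decouples.
∂L/∂u = 6(u - 3) = 0 at u ∈ {3}; ∂L/∂v = -9v(v + 4) = 0 at v ∈ {-4, 0}.
The Hessian is diagonal: diag(L_uu, L_vv). Second derivatives: L_uu(3)=6; L_vv(-4)=36, L_vv(0)=-36.
Saddle points occur where the two diagonal entries have opposite signs: (3, 0). Count: 1.

1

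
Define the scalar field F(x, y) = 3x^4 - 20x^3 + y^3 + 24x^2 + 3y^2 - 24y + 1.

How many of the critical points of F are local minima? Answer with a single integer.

F separates as a function of x plus a function of y, so ∇F=0 decouples.
∂F/∂x = 12x(x - 4)(x - 1) = 0 at x ∈ {0, 1, 4}; ∂F/∂y = 3(y - 2)(y + 4) = 0 at y ∈ {-4, 2}.
The Hessian is diagonal: diag(F_xx, F_yy). Second derivatives: F_xx(0)=48, F_xx(1)=-36, F_xx(4)=144; F_yy(-4)=-18, F_yy(2)=18.
Local minima occur where both diagonal entries positive: (0, 2), (4, 2). Count: 2.

2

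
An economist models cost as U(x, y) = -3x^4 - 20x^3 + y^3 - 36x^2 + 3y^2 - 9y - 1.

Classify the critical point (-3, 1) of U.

The mixed partial ∂²U/∂x∂y is 0, so the Hessian at any point is diag(U_xx, U_yy) = diag(-12(3x^2 + 10x + 6), 6(y + 1)).
At (-3, 1): H = diag(-36, 12).
The eigenvalues have opposite signs, so H is indefinite: a saddle point.

saddle point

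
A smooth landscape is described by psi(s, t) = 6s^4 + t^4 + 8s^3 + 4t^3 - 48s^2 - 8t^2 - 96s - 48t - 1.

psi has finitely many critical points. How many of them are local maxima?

1

psi separates as a function of s plus a function of t, so ∇psi=0 decouples.
∂psi/∂s = 24(s - 2)(s + 1)(s + 2) = 0 at s ∈ {-2, -1, 2}; ∂psi/∂t = 4(t - 2)(t + 2)(t + 3) = 0 at t ∈ {-3, -2, 2}.
The Hessian is diagonal: diag(psi_ss, psi_tt). Second derivatives: psi_ss(-2)=96, psi_ss(-1)=-72, psi_ss(2)=288; psi_tt(-3)=20, psi_tt(-2)=-16, psi_tt(2)=80.
Local maxima occur where both diagonal entries negative: (-1, -2). Count: 1.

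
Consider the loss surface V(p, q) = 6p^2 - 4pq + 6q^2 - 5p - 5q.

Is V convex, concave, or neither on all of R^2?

convex

V is quadratic, so its Hessian is the constant matrix H = [[12, -4], [-4, 12]].
det(H) = 128, tr(H) = 24.
det(H) > 0 and tr(H) > 0, so H is positive definite everywhere: convex.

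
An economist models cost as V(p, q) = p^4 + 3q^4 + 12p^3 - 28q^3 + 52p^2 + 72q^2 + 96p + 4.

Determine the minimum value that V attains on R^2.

V(p,q) separates as A(p) + B(q) + 4, so its minimum is min A + min B + 4.
A'(p) = 4(p + 2)(p + 3)(p + 4) vanishes at p ∈ {-4, -3, -2}; B'(q) = 12q(q - 4)(q - 3) vanishes at q ∈ {0, 3, 4}.
Local minima of A (where A''>0): A(-4)=-64, A(-2)=-64. Local minima of B: B(0)=0, B(4)=128.
So the global minimum of V is A(-4) + B(0) + 4 = -64 + 0 + 4 = -60, attained at (-4, 0).

-60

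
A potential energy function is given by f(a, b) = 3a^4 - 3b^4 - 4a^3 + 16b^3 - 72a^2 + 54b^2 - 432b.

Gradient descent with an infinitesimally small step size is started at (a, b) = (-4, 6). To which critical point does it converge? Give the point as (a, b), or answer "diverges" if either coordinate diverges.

diverges

f is separable, so gradient descent decouples: a follows -∂f/∂a, b follows -∂f/∂b.
∂f/∂a = 12a(a - 4)(a + 3); at a=-4 this is -384, so a increases.
∂f/∂b = -12(b - 4)(b - 3)(b + 3); at b=6 this is -648, so b increases.
The b-coordinate has no critical point in that direction and runs off to infinity.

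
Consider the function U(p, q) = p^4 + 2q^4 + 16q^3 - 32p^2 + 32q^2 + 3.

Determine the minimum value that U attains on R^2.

U(p,q) separates as A(p) + B(q) + 3, so its minimum is min A + min B + 3.
A'(p) = 4p(p - 4)(p + 4) vanishes at p ∈ {-4, 0, 4}; B'(q) = 8q(q + 2)(q + 4) vanishes at q ∈ {-4, -2, 0}.
Local minima of A (where A''>0): A(-4)=-256, A(4)=-256. Local minima of B: B(-4)=0, B(0)=0.
So the global minimum of U is A(-4) + B(-4) + 3 = -256 + 0 + 3 = -253, attained at (-4, -4).

-253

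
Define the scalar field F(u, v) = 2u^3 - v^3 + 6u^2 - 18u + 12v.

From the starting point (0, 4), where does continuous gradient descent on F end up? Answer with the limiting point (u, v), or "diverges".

F is separable, so gradient descent decouples: u follows -∂F/∂u, v follows -∂F/∂v.
∂F/∂u = 6(u - 1)(u + 3); at u=0 this is -18, so u increases.
∂F/∂v = -3(v - 2)(v + 2); at v=4 this is -36, so v increases.
The v-coordinate has no critical point in that direction and runs off to infinity.

diverges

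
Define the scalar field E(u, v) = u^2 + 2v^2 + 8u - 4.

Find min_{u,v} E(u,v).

E(u,v) separates as P(u) + Q(v) − 4, so its minimum is min P + min Q − 4.
P'(u) = 2u + 8 vanishes at u ∈ {-4}; Q'(v) = 4v vanishes at v ∈ {0}.
Local minima of P (where P''>0): P(-4)=-16. Local minima of Q: Q(0)=0.
So the global minimum of E is P(-4) + Q(0) − 4 = -16 + 0 − 4 = -20, attained at (-4, 0).

-20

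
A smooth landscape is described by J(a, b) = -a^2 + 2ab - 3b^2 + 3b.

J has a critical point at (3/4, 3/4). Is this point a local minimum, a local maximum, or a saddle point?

local maximum

The Hessian of J is constant: H = [[-2, 2], [2, -6]].
det(H) = (-2)·(-6) − 2² = 8.
det(H) > 0 and tr(H) = -8 < 0, so H is negative definite and the point is a local maximum.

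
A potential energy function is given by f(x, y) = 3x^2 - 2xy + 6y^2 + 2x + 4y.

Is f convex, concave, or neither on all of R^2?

f is quadratic, so its Hessian is the constant matrix H = [[6, -2], [-2, 12]].
det(H) = 68, tr(H) = 18.
det(H) > 0 and tr(H) > 0, so H is positive definite everywhere: convex.

convex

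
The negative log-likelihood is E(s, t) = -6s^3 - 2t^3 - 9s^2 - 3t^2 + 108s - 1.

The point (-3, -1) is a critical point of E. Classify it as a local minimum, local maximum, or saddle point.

local minimum

The mixed partial ∂²E/∂s∂t is 0, so the Hessian at any point is diag(E_ss, E_tt) = diag(-18(2s + 1), -6(2t + 1)).
At (-3, -1): H = diag(90, 6).
Both eigenvalues are positive, so H is positive definite: a local minimum.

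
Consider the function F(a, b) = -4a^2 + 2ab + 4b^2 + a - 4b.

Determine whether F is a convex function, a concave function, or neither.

F is quadratic, so its Hessian is the constant matrix H = [[-8, 2], [2, 8]].
det(H) = -68, tr(H) = 0.
det(H) < 0, so H is indefinite: neither convex nor concave.

neither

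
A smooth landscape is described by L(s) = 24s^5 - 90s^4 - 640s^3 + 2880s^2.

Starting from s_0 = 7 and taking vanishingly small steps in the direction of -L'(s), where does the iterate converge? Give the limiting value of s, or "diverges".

4

L'(s) = 120s(s - 4)(s - 3)(s + 4), so L'(7) = 110880.
Gradient descent moves in the -L' direction, i.e. s is decreasing.
The nearest critical point in that direction is s = 4, where L'' = 3840 > 0 (a local minimum). The iterate converges there.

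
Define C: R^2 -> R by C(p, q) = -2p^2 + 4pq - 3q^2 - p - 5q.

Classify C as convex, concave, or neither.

concave

C is quadratic, so its Hessian is the constant matrix H = [[-4, 4], [4, -6]].
det(H) = 8, tr(H) = -10.
det(H) > 0 and tr(H) < 0, so H is negative definite everywhere: concave.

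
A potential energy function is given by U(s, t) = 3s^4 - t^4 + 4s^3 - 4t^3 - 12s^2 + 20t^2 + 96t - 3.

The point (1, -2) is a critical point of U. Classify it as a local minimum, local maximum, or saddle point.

The mixed partial ∂²U/∂s∂t is 0, so the Hessian at any point is diag(U_ss, U_tt) = diag(12(3s^2 + 2s - 2), 4(-3t^2 - 6t + 10)).
At (1, -2): H = diag(36, 40).
Both eigenvalues are positive, so H is positive definite: a local minimum.

local minimum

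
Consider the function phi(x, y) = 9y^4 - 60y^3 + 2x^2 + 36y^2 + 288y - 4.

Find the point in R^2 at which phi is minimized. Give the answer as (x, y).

phi(x,y) separates as P(x) + Q(y) − 4, so its minimum is min P + min Q − 4.
P'(x) = 4x vanishes at x ∈ {0}; Q'(y) = 36(y - 4)(y - 2)(y + 1) vanishes at y ∈ {-1, 2, 4}.
Local minima of P (where P''>0): P(0)=0. Local minima of Q: Q(-1)=-183, Q(4)=192.
So the global minimum of phi is P(0) + Q(-1) − 4 = 0 − 183 − 4 = -187, attained at (0, -1).

(0, -1)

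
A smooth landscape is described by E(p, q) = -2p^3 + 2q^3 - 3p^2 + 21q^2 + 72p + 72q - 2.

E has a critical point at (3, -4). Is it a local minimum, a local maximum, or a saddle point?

local maximum

The mixed partial ∂²E/∂p∂q is 0, so the Hessian at any point is diag(E_pp, E_qq) = diag(-6(2p + 1), 6(2q + 7)).
At (3, -4): H = diag(-42, -6).
Both eigenvalues are negative, so H is negative definite: a local maximum.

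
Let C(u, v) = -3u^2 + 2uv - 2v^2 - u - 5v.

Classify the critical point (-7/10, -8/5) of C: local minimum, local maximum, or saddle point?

The Hessian of C is constant: H = [[-6, 2], [2, -4]].
det(H) = (-6)·(-4) − 2² = 20.
det(H) > 0 and tr(H) = -10 < 0, so H is negative definite and the point is a local maximum.

local maximum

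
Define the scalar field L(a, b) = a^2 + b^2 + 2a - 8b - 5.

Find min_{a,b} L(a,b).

-22

L(a,b) separates as P(a) + Q(b) − 5, so its minimum is min P + min Q − 5.
P'(a) = 2a + 2 vanishes at a ∈ {-1}; Q'(b) = 2b - 8 vanishes at b ∈ {4}.
Local minima of P (where P''>0): P(-1)=-1. Local minima of Q: Q(4)=-16.
So the global minimum of L is P(-1) + Q(4) − 5 = -1 − 16 − 5 = -22, attained at (-1, 4).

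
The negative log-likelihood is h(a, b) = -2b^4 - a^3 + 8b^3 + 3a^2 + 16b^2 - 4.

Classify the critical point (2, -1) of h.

local maximum

The mixed partial ∂²h/∂a∂b is 0, so the Hessian at any point is diag(h_aa, h_bb) = diag(6(-a + 1), 8(-3b^2 + 6b + 4)).
At (2, -1): H = diag(-6, -40).
Both eigenvalues are negative, so H is negative definite: a local maximum.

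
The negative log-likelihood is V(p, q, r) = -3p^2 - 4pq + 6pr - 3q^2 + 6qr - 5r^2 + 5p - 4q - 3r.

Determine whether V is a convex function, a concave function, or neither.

concave

V is quadratic, so its Hessian is the constant matrix H = [[-6, -4, 6], [-4, -6, 6], [6, 6, -10]].
Leading principal minors: -6, 20, -56.
Signs alternate −, +, − ⇒ H ≺ 0 ⇒ concave.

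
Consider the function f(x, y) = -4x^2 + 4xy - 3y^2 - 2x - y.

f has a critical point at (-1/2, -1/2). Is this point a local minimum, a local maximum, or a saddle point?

local maximum

The Hessian of f is constant: H = [[-8, 4], [4, -6]].
det(H) = (-8)·(-6) − 4² = 32.
det(H) > 0 and tr(H) = -14 < 0, so H is negative definite and the point is a local maximum.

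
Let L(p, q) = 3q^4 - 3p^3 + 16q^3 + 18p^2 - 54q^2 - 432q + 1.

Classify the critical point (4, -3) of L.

local maximum

The mixed partial ∂²L/∂p∂q is 0, so the Hessian at any point is diag(L_pp, L_qq) = diag(18(-p + 2), 12(3q^2 + 8q - 9)).
At (4, -3): H = diag(-36, -72).
Both eigenvalues are negative, so H is negative definite: a local maximum.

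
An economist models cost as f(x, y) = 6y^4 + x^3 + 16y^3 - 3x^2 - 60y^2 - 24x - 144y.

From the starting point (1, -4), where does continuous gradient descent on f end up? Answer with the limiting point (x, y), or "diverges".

f is separable, so gradient descent decouples: x follows -∂f/∂x, y follows -∂f/∂y.
∂f/∂x = 3(x - 4)(x + 2); at x=1 this is -27, so x increases.
∂f/∂y = 24(y - 2)(y + 1)(y + 3); at y=-4 this is -432, so y increases.
x converges to its nearest critical value 4 (a local min of the x-part); y converges to -3. The iterate converges to (4, -3).

(4, -3)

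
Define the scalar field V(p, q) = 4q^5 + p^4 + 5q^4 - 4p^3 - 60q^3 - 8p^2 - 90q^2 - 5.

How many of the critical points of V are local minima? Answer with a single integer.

4

V separates as a function of p plus a function of q, so ∇V=0 decouples.
∂V/∂p = 4p(p - 4)(p + 1) = 0 at p ∈ {-1, 0, 4}; ∂V/∂q = 20q(q - 3)(q + 1)(q + 3) = 0 at q ∈ {-3, -1, 0, 3}.
The Hessian is diagonal: diag(V_pp, V_qq). Second derivatives: V_pp(-1)=20, V_pp(0)=-16, V_pp(4)=80; V_qq(-3)=-720, V_qq(-1)=160, V_qq(0)=-180, V_qq(3)=1440.
Local minima occur where both diagonal entries positive: (-1, -1), (-1, 3), (4, -1), (4, 3). Count: 4.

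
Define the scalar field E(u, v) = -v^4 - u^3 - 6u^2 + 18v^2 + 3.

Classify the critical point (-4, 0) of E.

The mixed partial ∂²E/∂u∂v is 0, so the Hessian at any point is diag(E_uu, E_vv) = diag(-6(u + 2), 12(-v^2 + 3)).
At (-4, 0): H = diag(12, 36).
Both eigenvalues are positive, so H is positive definite: a local minimum.

local minimum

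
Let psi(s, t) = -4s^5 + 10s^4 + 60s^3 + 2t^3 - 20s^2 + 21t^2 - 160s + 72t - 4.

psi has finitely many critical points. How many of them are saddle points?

4

psi separates as a function of s plus a function of t, so ∇psi=0 decouples.
∂psi/∂s = -20(s - 4)(s - 1)(s + 1)(s + 2) = 0 at s ∈ {-2, -1, 1, 4}; ∂psi/∂t = 6(t + 3)(t + 4) = 0 at t ∈ {-4, -3}.
The Hessian is diagonal: diag(psi_ss, psi_tt). Second derivatives: psi_ss(-2)=360, psi_ss(-1)=-200, psi_ss(1)=360, psi_ss(4)=-1800; psi_tt(-4)=-6, psi_tt(-3)=6.
Saddle points occur where the two diagonal entries have opposite signs: (-2, -4), (-1, -3), (1, -4), (4, -3). Count: 4.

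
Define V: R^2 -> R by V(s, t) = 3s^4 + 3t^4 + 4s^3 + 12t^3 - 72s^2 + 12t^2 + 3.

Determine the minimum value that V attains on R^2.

-637

V(s,t) separates as P(s) + Q(t) + 3, so its minimum is min P + min Q + 3.
P'(s) = 12s(s - 3)(s + 4) vanishes at s ∈ {-4, 0, 3}; Q'(t) = 12t(t + 1)(t + 2) vanishes at t ∈ {-2, -1, 0}.
Local minima of P (where P''>0): P(-4)=-640, P(3)=-297. Local minima of Q: Q(-2)=0, Q(0)=0.
So the global minimum of V is P(-4) + Q(-2) + 3 = -640 + 0 + 3 = -637, attained at (-4, -2).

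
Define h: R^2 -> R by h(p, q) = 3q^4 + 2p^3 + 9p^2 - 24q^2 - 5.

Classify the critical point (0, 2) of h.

The mixed partial ∂²h/∂p∂q is 0, so the Hessian at any point is diag(h_pp, h_qq) = diag(6(2p + 3), 12(3q^2 - 4)).
At (0, 2): H = diag(18, 96).
Both eigenvalues are positive, so H is positive definite: a local minimum.

local minimum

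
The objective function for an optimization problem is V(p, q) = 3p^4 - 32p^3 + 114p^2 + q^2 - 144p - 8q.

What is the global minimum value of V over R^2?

-75

V(p,q) separates as A(p) + B(q), so its minimum is min A + min B.
A'(p) = 12(p - 4)(p - 3)(p - 1) vanishes at p ∈ {1, 3, 4}; B'(q) = 2q - 8 vanishes at q ∈ {4}.
Local minima of A (where A''>0): A(1)=-59, A(4)=-32. Local minima of B: B(4)=-16.
So the global minimum of V is A(1) + B(4) = -59 − 16 = -75, attained at (1, 4).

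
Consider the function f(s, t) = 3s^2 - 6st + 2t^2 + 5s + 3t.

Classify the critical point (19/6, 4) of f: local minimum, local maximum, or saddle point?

saddle point

The Hessian of f is constant: H = [[6, -6], [-6, 4]].
det(H) = 6·4 − (-6)² = -12.
Since det(H) < 0, H is indefinite and the critical point is a saddle point.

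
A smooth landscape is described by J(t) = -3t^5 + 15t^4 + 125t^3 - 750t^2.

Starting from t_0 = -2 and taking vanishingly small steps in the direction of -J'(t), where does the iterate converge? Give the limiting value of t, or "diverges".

-5

J'(t) = -15t(t - 5)(t - 4)(t + 5), so J'(-2) = 3780.
Gradient descent moves in the -J' direction, i.e. t is decreasing.
The nearest critical point in that direction is t = -5, where J'' = 6750 > 0 (a local minimum). The iterate converges there.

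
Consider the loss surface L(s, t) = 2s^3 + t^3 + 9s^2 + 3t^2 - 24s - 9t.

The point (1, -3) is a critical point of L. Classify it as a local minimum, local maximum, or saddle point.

The mixed partial ∂²L/∂s∂t is 0, so the Hessian at any point is diag(L_ss, L_tt) = diag(6(2s + 3), 6(t + 1)).
At (1, -3): H = diag(30, -12).
The eigenvalues have opposite signs, so H is indefinite: a saddle point.

saddle point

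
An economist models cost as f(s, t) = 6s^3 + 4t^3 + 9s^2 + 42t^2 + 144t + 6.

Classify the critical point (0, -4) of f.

The mixed partial ∂²f/∂s∂t is 0, so the Hessian at any point is diag(f_ss, f_tt) = diag(18(2s + 1), 12(2t + 7)).
At (0, -4): H = diag(18, -12).
The eigenvalues have opposite signs, so H is indefinite: a saddle point.

saddle point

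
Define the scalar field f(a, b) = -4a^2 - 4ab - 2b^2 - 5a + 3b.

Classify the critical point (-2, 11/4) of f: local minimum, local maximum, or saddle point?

local maximum

The Hessian of f is constant: H = [[-8, -4], [-4, -4]].
det(H) = (-8)·(-4) − (-4)² = 16.
det(H) > 0 and tr(H) = -12 < 0, so H is negative definite and the point is a local maximum.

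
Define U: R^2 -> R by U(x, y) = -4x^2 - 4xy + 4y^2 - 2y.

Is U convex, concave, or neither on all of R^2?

neither

U is quadratic, so its Hessian is the constant matrix H = [[-8, -4], [-4, 8]].
det(H) = -80, tr(H) = 0.
det(H) < 0, so H is indefinite: neither convex nor concave.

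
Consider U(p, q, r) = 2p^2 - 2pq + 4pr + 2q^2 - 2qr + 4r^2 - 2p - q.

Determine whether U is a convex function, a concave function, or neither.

convex

U is quadratic, so its Hessian is the constant matrix H = [[4, -2, 4], [-2, 4, -2], [4, -2, 8]].
Leading principal minors: 4, 12, 48.
All positive ⇒ H ≻ 0 ⇒ convex.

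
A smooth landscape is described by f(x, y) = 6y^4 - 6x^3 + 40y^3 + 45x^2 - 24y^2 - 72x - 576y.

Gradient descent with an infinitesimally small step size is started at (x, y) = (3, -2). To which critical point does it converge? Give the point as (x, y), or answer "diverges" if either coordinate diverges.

(1, 2)

f is separable, so gradient descent decouples: x follows -∂f/∂x, y follows -∂f/∂y.
∂f/∂x = -18(x - 4)(x - 1); at x=3 this is 36, so x decreases.
∂f/∂y = 24(y - 2)(y + 3)(y + 4); at y=-2 this is -192, so y increases.
x converges to its nearest critical value 1 (a local min of the x-part); y converges to 2. The iterate converges to (1, 2).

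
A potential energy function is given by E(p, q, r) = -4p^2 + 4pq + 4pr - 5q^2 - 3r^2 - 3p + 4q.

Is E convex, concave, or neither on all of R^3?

E is quadratic, so its Hessian is the constant matrix H = [[-8, 4, 4], [4, -10, 0], [4, 0, -6]].
Leading principal minors: -8, 64, -224.
Signs alternate −, +, − ⇒ H ≺ 0 ⇒ concave.

concave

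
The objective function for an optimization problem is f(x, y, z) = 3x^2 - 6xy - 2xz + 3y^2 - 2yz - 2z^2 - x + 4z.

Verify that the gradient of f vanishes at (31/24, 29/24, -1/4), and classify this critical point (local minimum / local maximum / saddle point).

saddle point

∇f = (6x - 6y - 2z - 1, -6x + 6y - 2z, -2x - 2y - 4z + 4); substituting (31/24, 29/24, -1/4) gives ∇f = (0, 0, 0), so (31/24, 29/24, -1/4) is indeed a critical point.
The Hessian is constant: H = [[6, -6, -2], [-6, 6, -2], [-2, -2, -4]].
Leading principal minors: Δ₁ = 6, Δ₂ = 0, Δ₃ = -96.
The minors fit neither the all-positive nor the alternating-sign pattern, so H is indefinite: a saddle point.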